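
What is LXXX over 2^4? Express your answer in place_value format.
Convert LXXX (Roman numeral) → 50 + 10 + 10 + 10 = 80 (decimal)
Convert 2^4 (power) → 16 (decimal)
Compute 80 ÷ 16 = 5
Convert 5 (decimal) → 5 ones (place-value notation)
5 ones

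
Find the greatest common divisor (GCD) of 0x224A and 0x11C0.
Convert 0x224A (hexadecimal) → 2×4096 + 2×256 + 4×16 + 10 = 8778 (decimal)
Convert 0x11C0 (hexadecimal) → 1×4096 + 1×256 + 12×16 = 4544 (decimal)
Compute gcd(8778, 4544) = 2
2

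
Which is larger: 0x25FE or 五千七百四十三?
Convert 0x25FE (hexadecimal) → 2×4096 + 5×256 + 15×16 + 14 = 9726 (decimal)
Convert 五千七百四十三 (Chinese numeral) → 5×1000 + 7×100 + 4×10 + 3 = 5743 (decimal)
Compare 9726 vs 5743: larger = 9726
9726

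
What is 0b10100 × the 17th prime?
Convert 0b10100 (binary) → 16 + 4 = 20 (decimal)
Convert the 17th prime (prime index) → 59 (decimal)
Compute 20 × 59 = 1180
1180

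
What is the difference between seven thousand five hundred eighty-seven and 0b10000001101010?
Convert seven thousand five hundred eighty-seven (English words) → 7×1000 + 5×100 + 87 = 7587 (decimal)
Convert 0b10000001101010 (binary) → 8192 + 64 + 32 + 8 + 2 = 8298 (decimal)
Difference: |7587 - 8298| = 711
711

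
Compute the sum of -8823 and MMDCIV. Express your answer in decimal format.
Convert MMDCIV (Roman numeral) → 1000 + 1000 + 500 + 100 + 4 = 2604 (decimal)
Compute -8823 + 2604 = -6219
-6219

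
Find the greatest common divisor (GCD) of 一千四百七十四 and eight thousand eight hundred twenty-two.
Convert 一千四百七十四 (Chinese numeral) → 1×1000 + 4×100 + 7×10 + 4 = 1474 (decimal)
Convert eight thousand eight hundred twenty-two (English words) → 8×1000 + 8×100 + 22 = 8822 (decimal)
Compute gcd(1474, 8822) = 22
22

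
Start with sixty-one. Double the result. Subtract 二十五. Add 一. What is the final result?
Convert sixty-one (English words) → 61 (decimal)
Start: 61
61 × 2 = 122
Convert 二十五 (Chinese numeral) → 2×10 + 5 = 25 (decimal)
122 - 25 = 97
Convert 一 (Chinese numeral) → 1 (decimal)
97 + 1 = 98
98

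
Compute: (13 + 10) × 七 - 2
Convert 七 (Chinese numeral) → 7 (decimal)
Expression in decimal: (13 + 10) × 7 - 2
Parentheses first: 13 + 10 = 23
Multiply: 23 × 7 = 161
Subtract: 161 - 2 = 159
159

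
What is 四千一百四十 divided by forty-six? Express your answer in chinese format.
Convert 四千一百四十 (Chinese numeral) → 4×1000 + 1×100 + 4×10 = 4140 (decimal)
Convert forty-six (English words) → 46 (decimal)
Compute 4140 ÷ 46 = 90
Convert 90 (decimal) → 90 = 9×10 → 九十 (Chinese numeral)
九十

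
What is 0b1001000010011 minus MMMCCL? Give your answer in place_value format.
Convert 0b1001000010011 (binary) → 4096 + 512 + 16 + 2 + 1 = 4627 (decimal)
Convert MMMCCL (Roman numeral) → 1000 + 1000 + 1000 + 100 + 100 + 50 = 3250 (decimal)
Compute 4627 - 3250 = 1377
Convert 1377 (decimal) → 1377 = 1×1000 + 3×100 + 7×10 + 7 → 1 thousand, 3 hundreds, 7 tens, 7 ones (place-value notation)
1 thousand, 3 hundreds, 7 tens, 7 ones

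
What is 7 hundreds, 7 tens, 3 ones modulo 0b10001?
Convert 7 hundreds, 7 tens, 3 ones (place-value notation) → 7×100 + 7×10 + 3 = 773 (decimal)
Convert 0b10001 (binary) → 16 + 1 = 17 (decimal)
Compute 773 mod 17 = 8
8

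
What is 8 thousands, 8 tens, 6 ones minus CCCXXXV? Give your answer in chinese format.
Convert 8 thousands, 8 tens, 6 ones (place-value notation) → 8×1000 + 8×10 + 6 = 8086 (decimal)
Convert CCCXXXV (Roman numeral) → 100 + 100 + 100 + 10 + 10 + 10 + 5 = 335 (decimal)
Compute 8086 - 335 = 7751
Convert 7751 (decimal) → 7751 = 7×1000 + 7×100 + 5×10 + 1 → 七千七百五十一 (Chinese numeral)
七千七百五十一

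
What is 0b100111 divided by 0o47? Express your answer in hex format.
Convert 0b100111 (binary) → 32 + 4 + 2 + 1 = 39 (decimal)
Convert 0o47 (octal) → 4×8 + 7 = 39 (decimal)
Compute 39 ÷ 39 = 1
Convert 1 (decimal) → 0x1 (hexadecimal)
0x1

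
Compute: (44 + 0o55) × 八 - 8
Convert 0o55 (octal) → 5×8 + 5 = 45 (decimal)
Convert 八 (Chinese numeral) → 8 (decimal)
Expression in decimal: (44 + 45) × 8 - 8
Parentheses first: 44 + 45 = 89
Multiply: 89 × 8 = 712
Subtract: 712 - 8 = 704
704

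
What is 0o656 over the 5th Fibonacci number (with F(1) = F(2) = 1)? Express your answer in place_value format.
Convert 0o656 (octal) → 6×64 + 5×8 + 6 = 430 (decimal)
Convert the 5th Fibonacci number (with F(1) = F(2) = 1) (Fibonacci index) → 1, 1, 2, 3, 5 → 5 (decimal)
Compute 430 ÷ 5 = 86
Convert 86 (decimal) → 86 = 8×10 + 6 → 8 tens, 6 ones (place-value notation)
8 tens, 6 ones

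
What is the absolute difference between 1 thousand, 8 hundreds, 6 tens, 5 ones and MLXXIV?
Convert 1 thousand, 8 hundreds, 6 tens, 5 ones (place-value notation) → 1×1000 + 8×100 + 6×10 + 5 = 1865 (decimal)
Convert MLXXIV (Roman numeral) → 1000 + 50 + 10 + 10 + 4 = 1074 (decimal)
Compute |1865 - 1074| = 791
791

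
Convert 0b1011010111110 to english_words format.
Convert 0b1011010111110 (binary) → 4096 + 1024 + 512 + 128 + 32 + 16 + 8 + 4 + 2 = 5822 (decimal)
Convert 5822 (decimal) → 5822 = 5×1000 + 8×100 + 22 → five thousand eight hundred twenty-two (English words)
five thousand eight hundred twenty-two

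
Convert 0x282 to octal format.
Convert 0x282 (hexadecimal) → 2×256 + 8×16 + 2 = 642 (decimal)
Convert 642 (decimal) → 642 = 1×512 + 2×64 + 2 → 0o1202 (octal)
0o1202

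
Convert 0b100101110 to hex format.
Convert 0b100101110 (binary) → 256 + 32 + 8 + 4 + 2 = 302 (decimal)
Convert 302 (decimal) → 302 = 1×256 + 2×16 + 14 → 0x12E (hexadecimal)
0x12E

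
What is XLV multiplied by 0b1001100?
Convert XLV (Roman numeral) → 40 + 5 = 45 (decimal)
Convert 0b1001100 (binary) → 64 + 8 + 4 = 76 (decimal)
Compute 45 × 76 = 3420
3420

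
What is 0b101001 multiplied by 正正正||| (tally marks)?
Convert 0b101001 (binary) → 32 + 8 + 1 = 41 (decimal)
Convert 正正正||| (tally marks) → 5 + 5 + 5 + 3 = 18 (decimal)
Compute 41 × 18 = 738
738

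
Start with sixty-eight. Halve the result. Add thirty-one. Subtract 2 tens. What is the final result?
Convert sixty-eight (English words) → 68 (decimal)
Start: 68
68 ÷ 2 = 34
Convert thirty-one (English words) → 31 (decimal)
34 + 31 = 65
Convert 2 tens (place-value notation) → 2×10 = 20 (decimal)
65 - 20 = 45
45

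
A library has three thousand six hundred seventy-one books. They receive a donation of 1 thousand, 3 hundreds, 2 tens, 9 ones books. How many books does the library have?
Convert three thousand six hundred seventy-one (English words) → 3×1000 + 6×100 + 71 = 3671 (decimal)
Convert 1 thousand, 3 hundreds, 2 tens, 9 ones (place-value notation) → 1×1000 + 3×100 + 2×10 + 9 = 1329 (decimal)
Compute 3671 + 1329 = 5000
5000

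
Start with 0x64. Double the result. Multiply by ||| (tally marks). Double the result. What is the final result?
Convert 0x64 (hexadecimal) → 6×16 + 4 = 100 (decimal)
Start: 100
100 × 2 = 200
Convert ||| (tally marks) → 3 (decimal)
200 × 3 = 600
600 × 2 = 1200
1200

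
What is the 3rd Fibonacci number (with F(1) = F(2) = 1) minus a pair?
The 3rd Fibonacci number (with F(1) = F(2) = 1): 1, 1, 2 → 2
Convert a pair (colloquial) → 2 (decimal)
Compute 2 - 2 = 0
0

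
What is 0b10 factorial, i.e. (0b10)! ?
Convert 0b10 (binary) → 2 (decimal)
Compute 2! = 2
2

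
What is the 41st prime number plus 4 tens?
The 41st prime number = 179
Convert 4 tens (place-value notation) → 4×10 = 40 (decimal)
Compute 179 + 40 = 219
219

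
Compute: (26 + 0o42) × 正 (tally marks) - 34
Convert 0o42 (octal) → 4×8 + 2 = 34 (decimal)
Convert 正 (tally marks) → 5 (decimal)
Expression in decimal: (26 + 34) × 5 - 34
Parentheses first: 26 + 34 = 60
Multiply: 60 × 5 = 300
Subtract: 300 - 34 = 266
266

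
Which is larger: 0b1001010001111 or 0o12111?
Convert 0b1001010001111 (binary) → 4096 + 512 + 128 + 8 + 4 + 2 + 1 = 4751 (decimal)
Convert 0o12111 (octal) → 1×4096 + 2×512 + 1×64 + 1×8 + 1 = 5193 (decimal)
Compare 4751 vs 5193: larger = 5193
5193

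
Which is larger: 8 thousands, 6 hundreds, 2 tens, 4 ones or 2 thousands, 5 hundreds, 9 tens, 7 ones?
Convert 8 thousands, 6 hundreds, 2 tens, 4 ones (place-value notation) → 8×1000 + 6×100 + 2×10 + 4 = 8624 (decimal)
Convert 2 thousands, 5 hundreds, 9 tens, 7 ones (place-value notation) → 2×1000 + 5×100 + 9×10 + 7 = 2597 (decimal)
Compare 8624 vs 2597: larger = 8624
8624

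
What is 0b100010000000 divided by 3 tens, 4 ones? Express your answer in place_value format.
Convert 0b100010000000 (binary) → 2048 + 128 = 2176 (decimal)
Convert 3 tens, 4 ones (place-value notation) → 3×10 + 4 = 34 (decimal)
Compute 2176 ÷ 34 = 64
Convert 64 (decimal) → 64 = 6×10 + 4 → 6 tens, 4 ones (place-value notation)
6 tens, 4 ones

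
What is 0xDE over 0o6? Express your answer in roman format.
Convert 0xDE (hexadecimal) → 13×16 + 14 = 222 (decimal)
Convert 0o6 (octal) → 6 (decimal)
Compute 222 ÷ 6 = 37
Convert 37 (decimal) → 37 = 10 + 10 + 10 + 5 + 1 + 1 → XXXVII (Roman numeral)
XXXVII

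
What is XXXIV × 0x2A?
Convert XXXIV (Roman numeral) → 10 + 10 + 10 + 4 = 34 (decimal)
Convert 0x2A (hexadecimal) → 2×16 + 10 = 42 (decimal)
Compute 34 × 42 = 1428
1428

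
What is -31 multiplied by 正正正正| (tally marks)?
Convert 正正正正| (tally marks) → 5 + 5 + 5 + 5 + 1 = 21 (decimal)
Compute -31 × 21 = -651
-651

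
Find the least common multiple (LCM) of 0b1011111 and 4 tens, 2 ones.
Convert 0b1011111 (binary) → 64 + 16 + 8 + 4 + 2 + 1 = 95 (decimal)
Convert 4 tens, 2 ones (place-value notation) → 4×10 + 2 = 42 (decimal)
Compute lcm(95, 42) = 3990
3990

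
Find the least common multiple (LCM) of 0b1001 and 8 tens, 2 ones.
Convert 0b1001 (binary) → 8 + 1 = 9 (decimal)
Convert 8 tens, 2 ones (place-value notation) → 8×10 + 2 = 82 (decimal)
Compute lcm(9, 82) = 738
738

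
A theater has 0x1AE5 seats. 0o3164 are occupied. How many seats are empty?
Convert 0x1AE5 (hexadecimal) → 1×4096 + 10×256 + 14×16 + 5 = 6885 (decimal)
Convert 0o3164 (octal) → 3×512 + 1×64 + 6×8 + 4 = 1652 (decimal)
Compute 6885 - 1652 = 5233
5233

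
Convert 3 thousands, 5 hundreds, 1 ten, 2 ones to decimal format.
Convert 3 thousands, 5 hundreds, 1 ten, 2 ones (place-value notation) → 3×1000 + 5×100 + 1×10 + 2 = 3512 (decimal)
3512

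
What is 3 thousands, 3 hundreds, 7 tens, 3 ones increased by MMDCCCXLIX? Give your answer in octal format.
Convert 3 thousands, 3 hundreds, 7 tens, 3 ones (place-value notation) → 3×1000 + 3×100 + 7×10 + 3 = 3373 (decimal)
Convert MMDCCCXLIX (Roman numeral) → 1000 + 1000 + 500 + 100 + 100 + 100 + 40 + 9 = 2849 (decimal)
Compute 3373 + 2849 = 6222
Convert 6222 (decimal) → 6222 = 1×4096 + 4×512 + 1×64 + 1×8 + 6 → 0o14116 (octal)
0o14116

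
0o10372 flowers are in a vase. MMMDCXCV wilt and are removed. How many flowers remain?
Convert 0o10372 (octal) → 1×4096 + 3×64 + 7×8 + 2 = 4346 (decimal)
Convert MMMDCXCV (Roman numeral) → 1000 + 1000 + 1000 + 500 + 100 + 90 + 5 = 3695 (decimal)
Compute 4346 - 3695 = 651
651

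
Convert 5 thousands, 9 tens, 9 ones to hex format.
Convert 5 thousands, 9 tens, 9 ones (place-value notation) → 5×1000 + 9×10 + 9 = 5099 (decimal)
Convert 5099 (decimal) → 5099 = 1×4096 + 3×256 + 14×16 + 11 → 0x13EB (hexadecimal)
0x13EB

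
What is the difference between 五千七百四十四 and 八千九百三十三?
Convert 五千七百四十四 (Chinese numeral) → 5×1000 + 7×100 + 4×10 + 4 = 5744 (decimal)
Convert 八千九百三十三 (Chinese numeral) → 8×1000 + 9×100 + 3×10 + 3 = 8933 (decimal)
Difference: |5744 - 8933| = 3189
3189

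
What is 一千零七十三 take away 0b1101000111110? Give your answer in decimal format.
Convert 一千零七十三 (Chinese numeral) → 1×1000 + 7×10 + 3 = 1073 (decimal)
Convert 0b1101000111110 (binary) → 4096 + 2048 + 512 + 32 + 16 + 8 + 4 + 2 = 6718 (decimal)
Compute 1073 - 6718 = -5645
-5645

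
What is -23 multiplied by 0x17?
Convert 0x17 (hexadecimal) → 1×16 + 7 = 23 (decimal)
Compute -23 × 23 = -529
-529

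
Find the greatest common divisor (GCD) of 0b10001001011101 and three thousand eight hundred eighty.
Convert 0b10001001011101 (binary) → 8192 + 512 + 64 + 16 + 8 + 4 + 1 = 8797 (decimal)
Convert three thousand eight hundred eighty (English words) → 3×1000 + 8×100 + 80 = 3880 (decimal)
Compute gcd(8797, 3880) = 1
1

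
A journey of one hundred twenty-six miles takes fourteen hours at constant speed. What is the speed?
Convert one hundred twenty-six (English words) → 1×100 + 26 = 126 (decimal)
Convert fourteen (English words) → 14 (decimal)
Compute 126 ÷ 14 = 9
9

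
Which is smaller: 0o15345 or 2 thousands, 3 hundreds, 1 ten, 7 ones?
Convert 0o15345 (octal) → 1×4096 + 5×512 + 3×64 + 4×8 + 5 = 6885 (decimal)
Convert 2 thousands, 3 hundreds, 1 ten, 7 ones (place-value notation) → 2×1000 + 3×100 + 1×10 + 7 = 2317 (decimal)
Compare 6885 vs 2317: smaller = 2317
2317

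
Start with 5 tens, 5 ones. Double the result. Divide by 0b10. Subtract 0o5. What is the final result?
Convert 5 tens, 5 ones (place-value notation) → 5×10 + 5 = 55 (decimal)
Start: 55
55 × 2 = 110
Convert 0b10 (binary) → 2 (decimal)
110 ÷ 2 = 55
Convert 0o5 (octal) → 5 (decimal)
55 - 5 = 50
50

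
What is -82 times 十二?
Convert 十二 (Chinese numeral) → 1×10 + 2 = 12 (decimal)
Compute -82 × 12 = -984
-984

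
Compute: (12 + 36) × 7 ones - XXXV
Convert 7 ones (place-value notation) → 7 (decimal)
Convert XXXV (Roman numeral) → 10 + 10 + 10 + 5 = 35 (decimal)
Expression in decimal: (12 + 36) × 7 - 35
Parentheses first: 12 + 36 = 48
Multiply: 48 × 7 = 336
Subtract: 336 - 35 = 301
301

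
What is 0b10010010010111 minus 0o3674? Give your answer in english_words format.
Convert 0b10010010010111 (binary) → 8192 + 1024 + 128 + 16 + 4 + 2 + 1 = 9367 (decimal)
Convert 0o3674 (octal) → 3×512 + 6×64 + 7×8 + 4 = 1980 (decimal)
Compute 9367 - 1980 = 7387
Convert 7387 (decimal) → 7387 = 7×1000 + 3×100 + 87 → seven thousand three hundred eighty-seven (English words)
seven thousand three hundred eighty-seven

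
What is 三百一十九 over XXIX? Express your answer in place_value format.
Convert 三百一十九 (Chinese numeral) → 3×100 + 1×10 + 9 = 319 (decimal)
Convert XXIX (Roman numeral) → 10 + 10 + 9 = 29 (decimal)
Compute 319 ÷ 29 = 11
Convert 11 (decimal) → 11 = 1×10 + 1 → 1 ten, 1 one (place-value notation)
1 ten, 1 one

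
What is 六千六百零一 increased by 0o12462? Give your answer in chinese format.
Convert 六千六百零一 (Chinese numeral) → 6×1000 + 6×100 + 1 = 6601 (decimal)
Convert 0o12462 (octal) → 1×4096 + 2×512 + 4×64 + 6×8 + 2 = 5426 (decimal)
Compute 6601 + 5426 = 12027
Convert 12027 (decimal) → 12027 = 1×10000 + 2×1000 + 2×10 + 7 → 一万二千零二十七 (Chinese numeral)
一万二千零二十七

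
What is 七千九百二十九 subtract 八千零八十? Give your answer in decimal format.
Convert 七千九百二十九 (Chinese numeral) → 7×1000 + 9×100 + 2×10 + 9 = 7929 (decimal)
Convert 八千零八十 (Chinese numeral) → 8×1000 + 8×10 = 8080 (decimal)
Compute 7929 - 8080 = -151
-151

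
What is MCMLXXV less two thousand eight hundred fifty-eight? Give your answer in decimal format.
Convert MCMLXXV (Roman numeral) → 1000 + 900 + 50 + 10 + 10 + 5 = 1975 (decimal)
Convert two thousand eight hundred fifty-eight (English words) → 2×1000 + 8×100 + 58 = 2858 (decimal)
Compute 1975 - 2858 = -883
-883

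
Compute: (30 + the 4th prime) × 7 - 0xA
Convert the 4th prime (prime index) → 7 (decimal)
Convert 0xA (hexadecimal) → 10 (decimal)
Expression in decimal: (30 + 7) × 7 - 10
Parentheses first: 30 + 7 = 37
Multiply: 37 × 7 = 259
Subtract: 259 - 10 = 249
249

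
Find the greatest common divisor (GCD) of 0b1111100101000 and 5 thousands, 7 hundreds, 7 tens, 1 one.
Convert 0b1111100101000 (binary) → 4096 + 2048 + 1024 + 512 + 256 + 32 + 8 = 7976 (decimal)
Convert 5 thousands, 7 hundreds, 7 tens, 1 one (place-value notation) → 5×1000 + 7×100 + 7×10 + 1 = 5771 (decimal)
Compute gcd(7976, 5771) = 1
1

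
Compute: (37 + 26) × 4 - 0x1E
Convert 0x1E (hexadecimal) → 1×16 + 14 = 30 (decimal)
Expression in decimal: (37 + 26) × 4 - 30
Parentheses first: 37 + 26 = 63
Multiply: 63 × 4 = 252
Subtract: 252 - 30 = 222
222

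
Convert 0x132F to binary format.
Convert 0x132F (hexadecimal) → 1×4096 + 3×256 + 2×16 + 15 = 4911 (decimal)
Convert 4911 (decimal) → 4911 = 4096 + 512 + 256 + 32 + 8 + 4 + 2 + 1 → 0b1001100101111 (binary)
0b1001100101111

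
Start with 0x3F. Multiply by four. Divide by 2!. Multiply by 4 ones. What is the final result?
Convert 0x3F (hexadecimal) → 3×16 + 15 = 63 (decimal)
Start: 63
Convert four (English words) → 4 (decimal)
63 × 4 = 252
Convert 2! (factorial) → 2 (decimal)
252 ÷ 2 = 126
Convert 4 ones (place-value notation) → 4 (decimal)
126 × 4 = 504
504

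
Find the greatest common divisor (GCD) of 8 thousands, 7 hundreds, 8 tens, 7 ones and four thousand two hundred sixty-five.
Convert 8 thousands, 7 hundreds, 8 tens, 7 ones (place-value notation) → 8×1000 + 7×100 + 8×10 + 7 = 8787 (decimal)
Convert four thousand two hundred sixty-five (English words) → 4×1000 + 2×100 + 65 = 4265 (decimal)
Compute gcd(8787, 4265) = 1
1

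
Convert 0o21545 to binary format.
Convert 0o21545 (octal) → 2×4096 + 1×512 + 5×64 + 4×8 + 5 = 9061 (decimal)
Convert 9061 (decimal) → 9061 = 8192 + 512 + 256 + 64 + 32 + 4 + 1 → 0b10001101100101 (binary)
0b10001101100101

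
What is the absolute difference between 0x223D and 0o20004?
Convert 0x223D (hexadecimal) → 2×4096 + 2×256 + 3×16 + 13 = 8765 (decimal)
Convert 0o20004 (octal) → 2×4096 + 4 = 8196 (decimal)
Compute |8765 - 8196| = 569
569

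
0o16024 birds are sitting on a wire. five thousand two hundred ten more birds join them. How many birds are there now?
Convert 0o16024 (octal) → 1×4096 + 6×512 + 2×8 + 4 = 7188 (decimal)
Convert five thousand two hundred ten (English words) → 5×1000 + 2×100 + 10 = 5210 (decimal)
Compute 7188 + 5210 = 12398
12398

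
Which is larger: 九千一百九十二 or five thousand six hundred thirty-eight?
Convert 九千一百九十二 (Chinese numeral) → 9×1000 + 1×100 + 9×10 + 2 = 9192 (decimal)
Convert five thousand six hundred thirty-eight (English words) → 5×1000 + 6×100 + 38 = 5638 (decimal)
Compare 9192 vs 5638: larger = 9192
9192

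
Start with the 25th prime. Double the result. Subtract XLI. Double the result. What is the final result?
Convert the 25th prime (prime index) → 97 (decimal)
Start: 97
97 × 2 = 194
Convert XLI (Roman numeral) → 40 + 1 = 41 (decimal)
194 - 41 = 153
153 × 2 = 306
306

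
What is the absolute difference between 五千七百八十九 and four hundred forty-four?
Convert 五千七百八十九 (Chinese numeral) → 5×1000 + 7×100 + 8×10 + 9 = 5789 (decimal)
Convert four hundred forty-four (English words) → 4×100 + 44 = 444 (decimal)
Compute |5789 - 444| = 5345
5345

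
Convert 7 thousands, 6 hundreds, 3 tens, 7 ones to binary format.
Convert 7 thousands, 6 hundreds, 3 tens, 7 ones (place-value notation) → 7×1000 + 6×100 + 3×10 + 7 = 7637 (decimal)
Convert 7637 (decimal) → 7637 = 4096 + 2048 + 1024 + 256 + 128 + 64 + 16 + 4 + 1 → 0b1110111010101 (binary)
0b1110111010101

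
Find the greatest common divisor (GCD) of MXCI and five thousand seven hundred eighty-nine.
Convert MXCI (Roman numeral) → 1000 + 90 + 1 = 1091 (decimal)
Convert five thousand seven hundred eighty-nine (English words) → 5×1000 + 7×100 + 89 = 5789 (decimal)
Compute gcd(1091, 5789) = 1
1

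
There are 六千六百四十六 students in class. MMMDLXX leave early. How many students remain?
Convert 六千六百四十六 (Chinese numeral) → 6×1000 + 6×100 + 4×10 + 6 = 6646 (decimal)
Convert MMMDLXX (Roman numeral) → 1000 + 1000 + 1000 + 500 + 50 + 10 + 10 = 3570 (decimal)
Compute 6646 - 3570 = 3076
3076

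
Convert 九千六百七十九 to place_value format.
Convert 九千六百七十九 (Chinese numeral) → 9×1000 + 6×100 + 7×10 + 9 = 9679 (decimal)
Convert 9679 (decimal) → 9679 = 9×1000 + 6×100 + 7×10 + 9 → 9 thousands, 6 hundreds, 7 tens, 9 ones (place-value notation)
9 thousands, 6 hundreds, 7 tens, 9 ones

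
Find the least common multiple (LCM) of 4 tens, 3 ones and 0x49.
Convert 4 tens, 3 ones (place-value notation) → 4×10 + 3 = 43 (decimal)
Convert 0x49 (hexadecimal) → 4×16 + 9 = 73 (decimal)
Compute lcm(43, 73) = 3139
3139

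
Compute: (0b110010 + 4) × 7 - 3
Convert 0b110010 (binary) → 32 + 16 + 2 = 50 (decimal)
Expression in decimal: (50 + 4) × 7 - 3
Parentheses first: 50 + 4 = 54
Multiply: 54 × 7 = 378
Subtract: 378 - 3 = 375
375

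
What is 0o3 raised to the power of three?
Convert 0o3 (octal) → 3 (decimal)
Convert three (English words) → 3 (decimal)
Compute 3 ^ 3 = 27
27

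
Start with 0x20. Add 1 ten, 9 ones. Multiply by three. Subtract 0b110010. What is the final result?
Convert 0x20 (hexadecimal) → 2×16 = 32 (decimal)
Start: 32
Convert 1 ten, 9 ones (place-value notation) → 1×10 + 9 = 19 (decimal)
32 + 19 = 51
Convert three (English words) → 3 (decimal)
51 × 3 = 153
Convert 0b110010 (binary) → 32 + 16 + 2 = 50 (decimal)
153 - 50 = 103
103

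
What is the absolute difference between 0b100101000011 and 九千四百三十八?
Convert 0b100101000011 (binary) → 2048 + 256 + 64 + 2 + 1 = 2371 (decimal)
Convert 九千四百三十八 (Chinese numeral) → 9×1000 + 4×100 + 3×10 + 8 = 9438 (decimal)
Compute |2371 - 9438| = 7067
7067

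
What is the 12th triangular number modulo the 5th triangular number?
Convert the 12th triangular number (triangular index) → 12×13/2 = 78 (decimal)
Convert the 5th triangular number (triangular index) → 5×6/2 = 15 (decimal)
Compute 78 mod 15 = 3
3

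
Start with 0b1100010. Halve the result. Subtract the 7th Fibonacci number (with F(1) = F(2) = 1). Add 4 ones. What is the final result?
Convert 0b1100010 (binary) → 64 + 32 + 2 = 98 (decimal)
Start: 98
98 ÷ 2 = 49
Convert the 7th Fibonacci number (with F(1) = F(2) = 1) (Fibonacci index) → 1, 1, 2, 3, 5, 8, 13 → 13 (decimal)
49 - 13 = 36
Convert 4 ones (place-value notation) → 4 (decimal)
36 + 4 = 40
40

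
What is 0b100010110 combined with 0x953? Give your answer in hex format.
Convert 0b100010110 (binary) → 256 + 16 + 4 + 2 = 278 (decimal)
Convert 0x953 (hexadecimal) → 9×256 + 5×16 + 3 = 2387 (decimal)
Compute 278 + 2387 = 2665
Convert 2665 (decimal) → 2665 = 10×256 + 6×16 + 9 → 0xA69 (hexadecimal)
0xA69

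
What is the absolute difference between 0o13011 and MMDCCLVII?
Convert 0o13011 (octal) → 1×4096 + 3×512 + 1×8 + 1 = 5641 (decimal)
Convert MMDCCLVII (Roman numeral) → 1000 + 1000 + 500 + 100 + 100 + 50 + 5 + 1 + 1 = 2757 (decimal)
Compute |5641 - 2757| = 2884
2884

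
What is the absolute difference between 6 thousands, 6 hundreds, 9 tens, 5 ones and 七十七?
Convert 6 thousands, 6 hundreds, 9 tens, 5 ones (place-value notation) → 6×1000 + 6×100 + 9×10 + 5 = 6695 (decimal)
Convert 七十七 (Chinese numeral) → 7×10 + 7 = 77 (decimal)
Compute |6695 - 77| = 6618
6618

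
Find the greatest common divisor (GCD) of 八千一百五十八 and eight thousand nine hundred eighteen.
Convert 八千一百五十八 (Chinese numeral) → 8×1000 + 1×100 + 5×10 + 8 = 8158 (decimal)
Convert eight thousand nine hundred eighteen (English words) → 8×1000 + 9×100 + 18 = 8918 (decimal)
Compute gcd(8158, 8918) = 2
2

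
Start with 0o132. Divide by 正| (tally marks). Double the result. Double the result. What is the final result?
Convert 0o132 (octal) → 1×64 + 3×8 + 2 = 90 (decimal)
Start: 90
Convert 正| (tally marks) → 5 + 1 = 6 (decimal)
90 ÷ 6 = 15
15 × 2 = 30
30 × 2 = 60
60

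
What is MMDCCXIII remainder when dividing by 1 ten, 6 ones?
Convert MMDCCXIII (Roman numeral) → 1000 + 1000 + 500 + 100 + 100 + 10 + 1 + 1 + 1 = 2713 (decimal)
Convert 1 ten, 6 ones (place-value notation) → 1×10 + 6 = 16 (decimal)
Compute 2713 mod 16 = 9
9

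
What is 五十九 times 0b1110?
Convert 五十九 (Chinese numeral) → 5×10 + 9 = 59 (decimal)
Convert 0b1110 (binary) → 8 + 4 + 2 = 14 (decimal)
Compute 59 × 14 = 826
826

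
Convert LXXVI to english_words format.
Convert LXXVI (Roman numeral) → 50 + 10 + 10 + 5 + 1 = 76 (decimal)
Convert 76 (decimal) → seventy-six (English words)
seventy-six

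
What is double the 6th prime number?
The 6th prime number = 13
Compute 13 × 2 = 26
26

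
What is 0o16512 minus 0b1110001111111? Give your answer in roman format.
Convert 0o16512 (octal) → 1×4096 + 6×512 + 5×64 + 1×8 + 2 = 7498 (decimal)
Convert 0b1110001111111 (binary) → 4096 + 2048 + 1024 + 64 + 32 + 16 + 8 + 4 + 2 + 1 = 7295 (decimal)
Compute 7498 - 7295 = 203
Convert 203 (decimal) → 203 = 100 + 100 + 1 + 1 + 1 → CCIII (Roman numeral)
CCIII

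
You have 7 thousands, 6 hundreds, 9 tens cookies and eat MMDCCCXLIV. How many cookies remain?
Convert 7 thousands, 6 hundreds, 9 tens (place-value notation) → 7×1000 + 6×100 + 9×10 = 7690 (decimal)
Convert MMDCCCXLIV (Roman numeral) → 1000 + 1000 + 500 + 100 + 100 + 100 + 40 + 4 = 2844 (decimal)
Compute 7690 - 2844 = 4846
4846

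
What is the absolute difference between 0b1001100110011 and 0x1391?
Convert 0b1001100110011 (binary) → 4096 + 512 + 256 + 32 + 16 + 2 + 1 = 4915 (decimal)
Convert 0x1391 (hexadecimal) → 1×4096 + 3×256 + 9×16 + 1 = 5009 (decimal)
Compute |4915 - 5009| = 94
94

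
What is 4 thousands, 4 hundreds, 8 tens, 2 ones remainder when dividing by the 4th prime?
Convert 4 thousands, 4 hundreds, 8 tens, 2 ones (place-value notation) → 4×1000 + 4×100 + 8×10 + 2 = 4482 (decimal)
Convert the 4th prime (prime index) → 7 (decimal)
Compute 4482 mod 7 = 2
2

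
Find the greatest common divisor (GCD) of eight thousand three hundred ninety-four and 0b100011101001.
Convert eight thousand three hundred ninety-four (English words) → 8×1000 + 3×100 + 94 = 8394 (decimal)
Convert 0b100011101001 (binary) → 2048 + 128 + 64 + 32 + 8 + 1 = 2281 (decimal)
Compute gcd(8394, 2281) = 1
1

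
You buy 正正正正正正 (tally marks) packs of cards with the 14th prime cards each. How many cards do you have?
Convert the 14th prime (prime index) → 43 (decimal)
Convert 正正正正正正 (tally marks) → 5 + 5 + 5 + 5 + 5 + 5 = 30 (decimal)
Compute 43 × 30 = 1290
1290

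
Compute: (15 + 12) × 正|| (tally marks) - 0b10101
Convert 正|| (tally marks) → 5 + 2 = 7 (decimal)
Convert 0b10101 (binary) → 16 + 4 + 1 = 21 (decimal)
Expression in decimal: (15 + 12) × 7 - 21
Parentheses first: 15 + 12 = 27
Multiply: 27 × 7 = 189
Subtract: 189 - 21 = 168
168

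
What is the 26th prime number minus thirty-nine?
The 26th prime number = 101
Convert thirty-nine (English words) → 39 (decimal)
Compute 101 - 39 = 62
62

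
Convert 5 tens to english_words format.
Convert 5 tens (place-value notation) → 5×10 = 50 (decimal)
Convert 50 (decimal) → fifty (English words)
fifty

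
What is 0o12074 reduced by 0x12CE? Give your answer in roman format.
Convert 0o12074 (octal) → 1×4096 + 2×512 + 7×8 + 4 = 5180 (decimal)
Convert 0x12CE (hexadecimal) → 1×4096 + 2×256 + 12×16 + 14 = 4814 (decimal)
Compute 5180 - 4814 = 366
Convert 366 (decimal) → 366 = 100 + 100 + 100 + 50 + 10 + 5 + 1 → CCCLXVI (Roman numeral)
CCCLXVI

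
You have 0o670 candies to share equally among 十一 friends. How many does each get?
Convert 0o670 (octal) → 6×64 + 7×8 = 440 (decimal)
Convert 十一 (Chinese numeral) → 1×10 + 1 = 11 (decimal)
Compute 440 ÷ 11 = 40
40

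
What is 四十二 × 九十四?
Convert 四十二 (Chinese numeral) → 4×10 + 2 = 42 (decimal)
Convert 九十四 (Chinese numeral) → 9×10 + 4 = 94 (decimal)
Compute 42 × 94 = 3948
3948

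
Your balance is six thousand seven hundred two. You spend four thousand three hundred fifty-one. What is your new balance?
Convert six thousand seven hundred two (English words) → 6×1000 + 7×100 + 2 = 6702 (decimal)
Convert four thousand three hundred fifty-one (English words) → 4×1000 + 3×100 + 51 = 4351 (decimal)
Compute 6702 - 4351 = 2351
2351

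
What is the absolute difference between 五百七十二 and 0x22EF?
Convert 五百七十二 (Chinese numeral) → 5×100 + 7×10 + 2 = 572 (decimal)
Convert 0x22EF (hexadecimal) → 2×4096 + 2×256 + 14×16 + 15 = 8943 (decimal)
Compute |572 - 8943| = 8371
8371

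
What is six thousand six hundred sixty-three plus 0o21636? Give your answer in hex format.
Convert six thousand six hundred sixty-three (English words) → 6×1000 + 6×100 + 63 = 6663 (decimal)
Convert 0o21636 (octal) → 2×4096 + 1×512 + 6×64 + 3×8 + 6 = 9118 (decimal)
Compute 6663 + 9118 = 15781
Convert 15781 (decimal) → 15781 = 3×4096 + 13×256 + 10×16 + 5 → 0x3DA5 (hexadecimal)
0x3DA5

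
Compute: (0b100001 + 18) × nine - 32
Convert 0b100001 (binary) → 32 + 1 = 33 (decimal)
Convert nine (English words) → 9 (decimal)
Expression in decimal: (33 + 18) × 9 - 32
Parentheses first: 33 + 18 = 51
Multiply: 51 × 9 = 459
Subtract: 459 - 32 = 427
427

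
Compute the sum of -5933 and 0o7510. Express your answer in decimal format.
Convert 0o7510 (octal) → 7×512 + 5×64 + 1×8 = 3912 (decimal)
Compute -5933 + 3912 = -2021
-2021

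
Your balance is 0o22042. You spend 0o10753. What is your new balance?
Convert 0o22042 (octal) → 2×4096 + 2×512 + 4×8 + 2 = 9250 (decimal)
Convert 0o10753 (octal) → 1×4096 + 7×64 + 5×8 + 3 = 4587 (decimal)
Compute 9250 - 4587 = 4663
4663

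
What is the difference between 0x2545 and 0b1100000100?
Convert 0x2545 (hexadecimal) → 2×4096 + 5×256 + 4×16 + 5 = 9541 (decimal)
Convert 0b1100000100 (binary) → 512 + 256 + 4 = 772 (decimal)
Difference: |9541 - 772| = 8769
8769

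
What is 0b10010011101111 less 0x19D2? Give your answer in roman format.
Convert 0b10010011101111 (binary) → 8192 + 1024 + 128 + 64 + 32 + 8 + 4 + 2 + 1 = 9455 (decimal)
Convert 0x19D2 (hexadecimal) → 1×4096 + 9×256 + 13×16 + 2 = 6610 (decimal)
Compute 9455 - 6610 = 2845
Convert 2845 (decimal) → 2845 = 1000 + 1000 + 500 + 100 + 100 + 100 + 40 + 5 → MMDCCCXLV (Roman numeral)
MMDCCCXLV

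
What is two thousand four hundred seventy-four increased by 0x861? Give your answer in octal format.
Convert two thousand four hundred seventy-four (English words) → 2×1000 + 4×100 + 74 = 2474 (decimal)
Convert 0x861 (hexadecimal) → 8×256 + 6×16 + 1 = 2145 (decimal)
Compute 2474 + 2145 = 4619
Convert 4619 (decimal) → 4619 = 1×4096 + 1×512 + 1×8 + 3 → 0o11013 (octal)
0o11013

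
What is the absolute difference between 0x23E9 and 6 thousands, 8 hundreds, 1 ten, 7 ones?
Convert 0x23E9 (hexadecimal) → 2×4096 + 3×256 + 14×16 + 9 = 9193 (decimal)
Convert 6 thousands, 8 hundreds, 1 ten, 7 ones (place-value notation) → 6×1000 + 8×100 + 1×10 + 7 = 6817 (decimal)
Compute |9193 - 6817| = 2376
2376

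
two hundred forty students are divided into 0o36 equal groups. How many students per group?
Convert two hundred forty (English words) → 2×100 + 40 = 240 (decimal)
Convert 0o36 (octal) → 3×8 + 6 = 30 (decimal)
Compute 240 ÷ 30 = 8
8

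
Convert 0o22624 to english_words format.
Convert 0o22624 (octal) → 2×4096 + 2×512 + 6×64 + 2×8 + 4 = 9620 (decimal)
Convert 9620 (decimal) → 9620 = 9×1000 + 6×100 + 20 → nine thousand six hundred twenty (English words)
nine thousand six hundred twenty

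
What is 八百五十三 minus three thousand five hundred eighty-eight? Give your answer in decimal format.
Convert 八百五十三 (Chinese numeral) → 8×100 + 5×10 + 3 = 853 (decimal)
Convert three thousand five hundred eighty-eight (English words) → 3×1000 + 5×100 + 88 = 3588 (decimal)
Compute 853 - 3588 = -2735
-2735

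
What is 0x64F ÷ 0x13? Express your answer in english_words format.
Convert 0x64F (hexadecimal) → 6×256 + 4×16 + 15 = 1615 (decimal)
Convert 0x13 (hexadecimal) → 1×16 + 3 = 19 (decimal)
Compute 1615 ÷ 19 = 85
Convert 85 (decimal) → eighty-five (English words)
eighty-five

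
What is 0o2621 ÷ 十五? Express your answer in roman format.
Convert 0o2621 (octal) → 2×512 + 6×64 + 2×8 + 1 = 1425 (decimal)
Convert 十五 (Chinese numeral) → 1×10 + 5 = 15 (decimal)
Compute 1425 ÷ 15 = 95
Convert 95 (decimal) → 95 = 90 + 5 → XCV (Roman numeral)
XCV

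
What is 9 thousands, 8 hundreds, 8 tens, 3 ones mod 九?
Convert 9 thousands, 8 hundreds, 8 tens, 3 ones (place-value notation) → 9×1000 + 8×100 + 8×10 + 3 = 9883 (decimal)
Convert 九 (Chinese numeral) → 9 (decimal)
Compute 9883 mod 9 = 1
1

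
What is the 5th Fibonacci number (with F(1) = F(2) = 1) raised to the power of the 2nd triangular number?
Convert the 5th Fibonacci number (with F(1) = F(2) = 1) (Fibonacci index) → 1, 1, 2, 3, 5 → 5 (decimal)
Convert the 2nd triangular number (triangular index) → 2×3/2 = 3 (decimal)
Compute 5 ^ 3 = 125
125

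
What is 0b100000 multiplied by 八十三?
Convert 0b100000 (binary) → 32 (decimal)
Convert 八十三 (Chinese numeral) → 8×10 + 3 = 83 (decimal)
Compute 32 × 83 = 2656
2656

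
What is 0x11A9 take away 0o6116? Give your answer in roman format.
Convert 0x11A9 (hexadecimal) → 1×4096 + 1×256 + 10×16 + 9 = 4521 (decimal)
Convert 0o6116 (octal) → 6×512 + 1×64 + 1×8 + 6 = 3150 (decimal)
Compute 4521 - 3150 = 1371
Convert 1371 (decimal) → 1371 = 1000 + 100 + 100 + 100 + 50 + 10 + 10 + 1 → MCCCLXXI (Roman numeral)
MCCCLXXI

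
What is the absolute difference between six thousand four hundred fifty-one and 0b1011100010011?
Convert six thousand four hundred fifty-one (English words) → 6×1000 + 4×100 + 51 = 6451 (decimal)
Convert 0b1011100010011 (binary) → 4096 + 1024 + 512 + 256 + 16 + 2 + 1 = 5907 (decimal)
Compute |6451 - 5907| = 544
544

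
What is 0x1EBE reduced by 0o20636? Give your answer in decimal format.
Convert 0x1EBE (hexadecimal) → 1×4096 + 14×256 + 11×16 + 14 = 7870 (decimal)
Convert 0o20636 (octal) → 2×4096 + 6×64 + 3×8 + 6 = 8606 (decimal)
Compute 7870 - 8606 = -736
-736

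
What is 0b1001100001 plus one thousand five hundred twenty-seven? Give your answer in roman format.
Convert 0b1001100001 (binary) → 512 + 64 + 32 + 1 = 609 (decimal)
Convert one thousand five hundred twenty-seven (English words) → 1×1000 + 5×100 + 27 = 1527 (decimal)
Compute 609 + 1527 = 2136
Convert 2136 (decimal) → 2136 = 1000 + 1000 + 100 + 10 + 10 + 10 + 5 + 1 → MMCXXXVI (Roman numeral)
MMCXXXVI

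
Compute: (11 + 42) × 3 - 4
Parentheses first: 11 + 42 = 53
Multiply: 53 × 3 = 159
Subtract: 159 - 4 = 155
155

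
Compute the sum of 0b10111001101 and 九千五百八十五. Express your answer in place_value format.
Convert 0b10111001101 (binary) → 1024 + 256 + 128 + 64 + 8 + 4 + 1 = 1485 (decimal)
Convert 九千五百八十五 (Chinese numeral) → 9×1000 + 5×100 + 8×10 + 5 = 9585 (decimal)
Compute 1485 + 9585 = 11070
Convert 11070 (decimal) → 11070 = 11×1000 + 7×10 → 11 thousands, 7 tens (place-value notation)
11 thousands, 7 tens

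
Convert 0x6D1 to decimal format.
Convert 0x6D1 (hexadecimal) → 6×256 + 13×16 + 1 = 1745 (decimal)
1745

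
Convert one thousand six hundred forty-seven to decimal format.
Convert one thousand six hundred forty-seven (English words) → 1×1000 + 6×100 + 47 = 1647 (decimal)
1647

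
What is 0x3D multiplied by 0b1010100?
Convert 0x3D (hexadecimal) → 3×16 + 13 = 61 (decimal)
Convert 0b1010100 (binary) → 64 + 16 + 4 = 84 (decimal)
Compute 61 × 84 = 5124
5124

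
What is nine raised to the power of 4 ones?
Convert nine (English words) → 9 (decimal)
Convert 4 ones (place-value notation) → 4 (decimal)
Compute 9 ^ 4 = 6561
6561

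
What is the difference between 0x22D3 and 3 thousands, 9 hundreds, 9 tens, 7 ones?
Convert 0x22D3 (hexadecimal) → 2×4096 + 2×256 + 13×16 + 3 = 8915 (decimal)
Convert 3 thousands, 9 hundreds, 9 tens, 7 ones (place-value notation) → 3×1000 + 9×100 + 9×10 + 7 = 3997 (decimal)
Difference: |8915 - 3997| = 4918
4918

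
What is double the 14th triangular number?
The 14th triangular number = 14×15/2 = 105
Compute 105 × 2 = 210
210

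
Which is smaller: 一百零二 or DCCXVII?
Convert 一百零二 (Chinese numeral) → 1×100 + 2 = 102 (decimal)
Convert DCCXVII (Roman numeral) → 500 + 100 + 100 + 10 + 5 + 1 + 1 = 717 (decimal)
Compare 102 vs 717: smaller = 102
102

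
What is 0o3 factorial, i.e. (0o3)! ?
Convert 0o3 (octal) → 3 (decimal)
Compute 3! = 6
6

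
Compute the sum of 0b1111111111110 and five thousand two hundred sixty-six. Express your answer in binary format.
Convert 0b1111111111110 (binary) → 4096 + 2048 + 1024 + 512 + 256 + 128 + 64 + 32 + 16 + 8 + 4 + 2 = 8190 (decimal)
Convert five thousand two hundred sixty-six (English words) → 5×1000 + 2×100 + 66 = 5266 (decimal)
Compute 8190 + 5266 = 13456
Convert 13456 (decimal) → 13456 = 8192 + 4096 + 1024 + 128 + 16 → 0b11010010010000 (binary)
0b11010010010000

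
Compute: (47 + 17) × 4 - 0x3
Convert 0x3 (hexadecimal) → 3 (decimal)
Expression in decimal: (47 + 17) × 4 - 3
Parentheses first: 47 + 17 = 64
Multiply: 64 × 4 = 256
Subtract: 256 - 3 = 253
253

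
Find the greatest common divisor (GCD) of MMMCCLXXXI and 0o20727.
Convert MMMCCLXXXI (Roman numeral) → 1000 + 1000 + 1000 + 100 + 100 + 50 + 10 + 10 + 10 + 1 = 3281 (decimal)
Convert 0o20727 (octal) → 2×4096 + 7×64 + 2×8 + 7 = 8663 (decimal)
Compute gcd(3281, 8663) = 1
1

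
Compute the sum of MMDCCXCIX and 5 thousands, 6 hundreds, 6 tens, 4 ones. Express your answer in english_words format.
Convert MMDCCXCIX (Roman numeral) → 1000 + 1000 + 500 + 100 + 100 + 90 + 9 = 2799 (decimal)
Convert 5 thousands, 6 hundreds, 6 tens, 4 ones (place-value notation) → 5×1000 + 6×100 + 6×10 + 4 = 5664 (decimal)
Compute 2799 + 5664 = 8463
Convert 8463 (decimal) → 8463 = 8×1000 + 4×100 + 63 → eight thousand four hundred sixty-three (English words)
eight thousand four hundred sixty-three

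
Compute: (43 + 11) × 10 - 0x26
Convert 0x26 (hexadecimal) → 2×16 + 6 = 38 (decimal)
Expression in decimal: (43 + 11) × 10 - 38
Parentheses first: 43 + 11 = 54
Multiply: 54 × 10 = 540
Subtract: 540 - 38 = 502
502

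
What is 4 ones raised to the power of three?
Convert 4 ones (place-value notation) → 4 (decimal)
Convert three (English words) → 3 (decimal)
Compute 4 ^ 3 = 64
64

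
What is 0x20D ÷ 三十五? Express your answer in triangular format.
Convert 0x20D (hexadecimal) → 2×256 + 13 = 525 (decimal)
Convert 三十五 (Chinese numeral) → 3×10 + 5 = 35 (decimal)
Compute 525 ÷ 35 = 15
Convert 15 (decimal) → 15 = 5×6/2 → the 5th triangular number (triangular index)
the 5th triangular number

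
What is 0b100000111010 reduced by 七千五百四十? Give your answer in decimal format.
Convert 0b100000111010 (binary) → 2048 + 32 + 16 + 8 + 2 = 2106 (decimal)
Convert 七千五百四十 (Chinese numeral) → 7×1000 + 5×100 + 4×10 = 7540 (decimal)
Compute 2106 - 7540 = -5434
-5434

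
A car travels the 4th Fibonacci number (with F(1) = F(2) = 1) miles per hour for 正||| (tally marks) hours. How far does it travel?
Convert the 4th Fibonacci number (with F(1) = F(2) = 1) (Fibonacci index) → 1, 1, 2, 3 → 3 (decimal)
Convert 正||| (tally marks) → 5 + 3 = 8 (decimal)
Compute 3 × 8 = 24
24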